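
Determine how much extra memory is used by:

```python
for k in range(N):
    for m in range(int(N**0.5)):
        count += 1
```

Space complexity: O(1).
Only a constant amount of auxiliary storage is used; nothing grows with n.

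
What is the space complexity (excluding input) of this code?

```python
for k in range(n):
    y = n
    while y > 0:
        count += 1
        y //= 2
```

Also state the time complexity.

Space complexity: O(1).
Only a constant amount of auxiliary storage is used; nothing grows with n.
Time complexity: O(n log n).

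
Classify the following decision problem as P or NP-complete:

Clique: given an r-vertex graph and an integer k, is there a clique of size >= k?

This problem is NP-complete: complement of Independent Set / Vertex Cover (with k part of the input).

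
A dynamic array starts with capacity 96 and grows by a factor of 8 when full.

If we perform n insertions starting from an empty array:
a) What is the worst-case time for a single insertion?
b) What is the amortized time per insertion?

(a) Worst-case single insertion: O(n) -- when the array is full at capacity c, the resize copies all c elements, and c can be Theta(n).
(b) Resizes happen at sizes 96, 768, 6144, ... Total copy cost for n insertions: 96 + 768 + ... = O(n) (geometric series with ratio 1/8). Amortized cost per insertion: O(n)/n = O(1).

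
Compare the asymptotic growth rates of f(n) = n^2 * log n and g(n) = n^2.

f(n) = n^2 * log n grows faster: extra log n factor -> infinity.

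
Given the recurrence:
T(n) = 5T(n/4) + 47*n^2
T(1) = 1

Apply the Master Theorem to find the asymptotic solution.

a=5, b=4, f(n)=47*n^2. log_4(5) = 1.161 < 2. Case 3: T(n) = O(n^2).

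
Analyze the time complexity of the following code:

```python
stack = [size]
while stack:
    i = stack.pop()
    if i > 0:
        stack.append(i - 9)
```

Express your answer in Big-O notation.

Time complexity: O(n).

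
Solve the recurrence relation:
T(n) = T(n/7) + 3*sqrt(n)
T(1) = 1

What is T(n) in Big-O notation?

Each level contributes sqrt(n/7^k). Geometric series with ratio 1/sqrt(7) < 1 sums to O(sqrt(n)).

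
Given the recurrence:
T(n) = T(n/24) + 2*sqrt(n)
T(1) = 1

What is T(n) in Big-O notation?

Each level contributes sqrt(n/24^k). Geometric series with ratio 1/sqrt(24) < 1 sums to O(sqrt(n)).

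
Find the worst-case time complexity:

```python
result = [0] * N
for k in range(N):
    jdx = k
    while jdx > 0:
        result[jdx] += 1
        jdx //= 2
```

Time complexity: O(n log n).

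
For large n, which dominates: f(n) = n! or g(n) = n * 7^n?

f(n) = n! grows faster: by Stirling n! ~ (n/e)^n sqrt(2*pi*n); (n/e)^n eventually dominates n * 7^n.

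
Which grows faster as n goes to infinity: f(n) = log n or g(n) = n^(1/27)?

g(n) = n^(1/27) grows faster: any positive power of n dominates log n.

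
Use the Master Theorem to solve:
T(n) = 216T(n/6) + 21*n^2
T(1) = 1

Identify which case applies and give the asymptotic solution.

a=216, b=6, f(n)=21*n^2.
log_6(216) = 3 > 2.
Since f(n) = O(n^2) is polynomially smaller than n^3, Case 1 applies.
T(n) = Theta(n^3).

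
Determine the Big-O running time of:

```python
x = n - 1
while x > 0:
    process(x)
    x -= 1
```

Time complexity: O(n).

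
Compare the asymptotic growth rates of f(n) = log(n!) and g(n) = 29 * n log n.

f(n) = log(n!) and g(n) = 29 * n log n are Theta of each other: Stirling: log(n!) = n log n - n + O(log n) = Theta(n log n); the constant 29 doesn't change the Theta class.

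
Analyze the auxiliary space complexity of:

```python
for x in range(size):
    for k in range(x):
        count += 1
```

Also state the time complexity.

Space complexity: O(1).
Only a constant amount of auxiliary storage is used; nothing grows with n.
Time complexity: O(n^2).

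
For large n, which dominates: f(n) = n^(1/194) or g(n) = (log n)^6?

f(n) = n^(1/194) grows faster: any positive power of n dominates any polylog.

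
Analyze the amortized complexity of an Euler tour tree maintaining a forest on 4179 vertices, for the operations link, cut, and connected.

An Euler tour tree stores each tree's Euler tour as a balanced BST keyed by tour position. On 4179 vertices: link concatenates two tours via O(1) splits/joins of size <= 2*4179 (O(log n)); cut splits the tour at the two occurrences of the edge (O(log n)); connected compares BST roots (O(log n) to find the root). All O(log n) amortized.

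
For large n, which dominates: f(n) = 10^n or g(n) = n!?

g(n) = n! grows faster: by Stirling n! ~ (n/e)^n sqrt(2*pi*n); (n/e)^n eventually dominates 10^n.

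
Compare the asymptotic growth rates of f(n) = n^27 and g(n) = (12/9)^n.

g(n) = (12/9)^n grows faster: (12/9)^n is exponential with base 12/9 > 1, dominating every polynomial.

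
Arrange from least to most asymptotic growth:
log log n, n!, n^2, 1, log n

Ordered by growth rate: 1 < log log n < log n < n^2 < n!.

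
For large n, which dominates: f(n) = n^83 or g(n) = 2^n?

g(n) = 2^n grows faster: any exponential with base > 1 dominates every polynomial.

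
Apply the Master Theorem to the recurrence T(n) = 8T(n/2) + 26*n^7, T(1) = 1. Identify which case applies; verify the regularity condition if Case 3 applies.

a=8, b=2, f(n)=26*n^7.
log_2(8) = 3 < 7.
f(n) = Omega(n^(3+epsilon)) for some epsilon > 0, so Case 3 is the candidate.
Regularity: a*f(n/b) = 8*26*(n/2)^7 = (8/128)*26*n^7 <= c*f(n) with c = 8/128 < 1. Satisfied.
Case 3: T(n) = Theta(n^7).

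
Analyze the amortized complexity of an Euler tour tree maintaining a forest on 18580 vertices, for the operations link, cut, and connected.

An Euler tour tree stores each tree's Euler tour as a balanced BST keyed by tour position. On 18580 vertices: link concatenates two tours via O(1) splits/joins of size <= 2*18580 (O(log n)); cut splits the tour at the two occurrences of the edge (O(log n)); connected compares BST roots (O(log n) to find the root). All O(log n) amortized.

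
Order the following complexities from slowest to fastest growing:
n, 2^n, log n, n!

Ordered by growth rate: log n < n < 2^n < n!.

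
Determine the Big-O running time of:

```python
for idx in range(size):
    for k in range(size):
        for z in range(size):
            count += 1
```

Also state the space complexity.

Time complexity: O(n^3).
Space complexity: O(1).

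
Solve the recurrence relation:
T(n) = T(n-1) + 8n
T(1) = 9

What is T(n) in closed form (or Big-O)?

Unrolling: T(n) = 9 + 8*(2 + 3 + ... + n) = 9 + 8*(n(n+1)/2 - 1) = O(n^2).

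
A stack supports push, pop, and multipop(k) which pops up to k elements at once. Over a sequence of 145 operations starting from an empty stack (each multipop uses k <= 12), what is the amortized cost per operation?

Each element is pushed exactly once and popped at most once (whether by pop or as part of a multipop). So the total number of individual pops over the whole sequence is at most the number of pushes, which is at most 145. Total work <= 2 * 145, hence O(1) amortized per operation.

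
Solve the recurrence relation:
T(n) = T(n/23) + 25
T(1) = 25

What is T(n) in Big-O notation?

Each step divides n by 23 and adds 25. After log_23(n) steps, T(n) = O(log n).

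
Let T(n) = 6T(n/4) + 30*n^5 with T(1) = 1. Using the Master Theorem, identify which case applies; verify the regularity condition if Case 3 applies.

a=6, b=4, f(n)=30*n^5.
log_4(6) = 1.292 < 5.
f(n) = Omega(n^(1.292+epsilon)) for some epsilon > 0, so Case 3 is the candidate.
Regularity: a*f(n/b) = 6*30*(n/4)^5 = (6/1024)*30*n^5 <= c*f(n) with c = 6/1024 < 1. Satisfied.
Case 3: T(n) = Theta(n^5).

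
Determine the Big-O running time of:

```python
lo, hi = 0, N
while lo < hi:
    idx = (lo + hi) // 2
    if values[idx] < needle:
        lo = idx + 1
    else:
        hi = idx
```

Time complexity: O(log n).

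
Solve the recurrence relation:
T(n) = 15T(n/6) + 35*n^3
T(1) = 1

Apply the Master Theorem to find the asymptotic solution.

a=15, b=6, f(n)=35*n^3. log_6(15) = 1.511 < 3. Case 3: T(n) = O(n^3).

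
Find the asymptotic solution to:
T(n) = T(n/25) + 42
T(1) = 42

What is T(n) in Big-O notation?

Each step divides n by 25 and adds 42. After log_25(n) steps, T(n) = O(log n).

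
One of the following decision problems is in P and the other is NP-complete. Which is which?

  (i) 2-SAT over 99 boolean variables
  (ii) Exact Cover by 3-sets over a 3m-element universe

(i) is P: 2-SAT is solvable in linear time via implication-graph SCCs.
(ii) is NP-complete: one of Karp's 21 NP-complete problems.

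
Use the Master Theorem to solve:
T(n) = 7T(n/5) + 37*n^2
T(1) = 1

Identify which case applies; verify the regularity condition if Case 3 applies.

a=7, b=5, f(n)=37*n^2.
log_5(7) = 1.209 < 2.
f(n) = Omega(n^(1.209+epsilon)) for some epsilon > 0, so Case 3 is the candidate.
Regularity: a*f(n/b) = 7*37*(n/5)^2 = (7/25)*37*n^2 <= c*f(n) with c = 7/25 < 1. Satisfied.
Case 3: T(n) = Theta(n^2).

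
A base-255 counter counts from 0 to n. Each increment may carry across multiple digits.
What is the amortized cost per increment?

Digit at position i changes every 255^i increments. Total digit changes over n increments: n * 255/(255-1) = O(n). Amortized: O(1).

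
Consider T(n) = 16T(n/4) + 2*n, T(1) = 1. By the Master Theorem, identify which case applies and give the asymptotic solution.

a=16, b=4, f(n)=2*n.
log_4(16) = 2 > 1.
Since f(n) = O(n^1) is polynomially smaller than n^2, Case 1 applies.
T(n) = Theta(n^2).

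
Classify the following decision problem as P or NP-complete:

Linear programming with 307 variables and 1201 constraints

This problem is in P: the ellipsoid and interior-point methods run in polynomial time.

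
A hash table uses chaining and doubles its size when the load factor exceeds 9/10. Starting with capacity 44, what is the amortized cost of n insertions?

Rehashing occurs when load exceeds 9/10. Total rehash cost is geometric series summing to O(n). Each insertion itself is O(1). Amortized: O(1).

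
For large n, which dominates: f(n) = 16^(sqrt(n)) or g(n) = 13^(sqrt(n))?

f(n) = 16^(sqrt(n)) grows faster: ratio is (16/13)^(sqrt(n)) -> infinity since 16/13 > 1.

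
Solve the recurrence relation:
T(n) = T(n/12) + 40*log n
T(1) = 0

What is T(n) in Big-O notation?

Each of the log_12(n) levels adds O(log n). T(n) = O(log^2 n).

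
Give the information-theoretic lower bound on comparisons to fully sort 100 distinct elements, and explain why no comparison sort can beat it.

A comparison sort is a binary decision tree whose leaves are the 100! = 93326215443944152681699238856266700490715968264381621468592963895217599993229915608941463976156518286253697920827223758251185210916864000000000000000000000000 possible output permutations. A binary tree with L leaves has height >= ceil(log_2(L)). So any comparison sort needs >= ceil(log_2(100!)) = 525 comparisons in the worst case.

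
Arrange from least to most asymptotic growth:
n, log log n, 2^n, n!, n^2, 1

Ordered by growth rate: 1 < log log n < n < n^2 < 2^n < n!.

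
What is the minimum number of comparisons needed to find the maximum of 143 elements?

Finding the maximum requires 142 comparisons. Each comparison eliminates exactly one candidate. With 143 candidates, we need 142 eliminations.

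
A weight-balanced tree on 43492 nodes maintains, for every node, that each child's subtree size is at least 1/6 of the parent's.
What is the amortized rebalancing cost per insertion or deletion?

With balance ratio 1/6, tree height is O(log_{6/1}(43492)) = O(log n). A rebalance at a node of size s costs O(s) but requires Omega(s) updates in that subtree to retrigger. Summed over the O(log n) ancestors of the touched leaf, amortized rebalancing is O(log n).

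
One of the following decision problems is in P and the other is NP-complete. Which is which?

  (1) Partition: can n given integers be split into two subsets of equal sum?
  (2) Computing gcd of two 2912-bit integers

(1) is NP-complete: Subset Sum reduces to it (one of Karp's 21 NP-complete problems).
(2) is P: the Euclidean algorithm runs in polynomial time in the bit-length.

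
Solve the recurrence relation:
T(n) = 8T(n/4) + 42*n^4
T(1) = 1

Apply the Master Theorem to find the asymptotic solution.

a=8, b=4, f(n)=42*n^4. log_4(8) = 1.5 < 4. Case 3: T(n) = O(n^4).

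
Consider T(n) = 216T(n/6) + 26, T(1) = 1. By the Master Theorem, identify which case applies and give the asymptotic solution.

a=216, b=6, f(n)=26.
log_6(216) = 3 > 0.
Since f(n) = O(n^0) is polynomially smaller than n^3, Case 1 applies.
T(n) = Theta(n^3).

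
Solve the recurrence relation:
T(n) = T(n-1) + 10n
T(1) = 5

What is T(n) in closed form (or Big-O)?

Unrolling: T(n) = 5 + 10*(2 + 3 + ... + n) = 5 + 10*(n(n+1)/2 - 1) = O(n^2).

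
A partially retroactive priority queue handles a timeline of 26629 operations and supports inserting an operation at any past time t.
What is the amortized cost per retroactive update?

Partially retroactive priority queues (Demaine-Iacono-Langerman) allow updates at past times with queries only at the present. With a balanced BST over the m = 26629 timeline events tracking bridges, each retroactive insert or delete is O(log m) amortized.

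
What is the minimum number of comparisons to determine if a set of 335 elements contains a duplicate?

Determining if 335 elements are all distinct requires Omega(n log n) comparisons in the comparison model. This follows from the element distinctness lower bound.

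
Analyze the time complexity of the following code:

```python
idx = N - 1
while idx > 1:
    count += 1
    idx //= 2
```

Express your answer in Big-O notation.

Time complexity: O(log n).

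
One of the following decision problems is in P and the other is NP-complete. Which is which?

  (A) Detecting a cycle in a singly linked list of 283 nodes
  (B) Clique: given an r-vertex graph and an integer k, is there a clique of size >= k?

(A) is P: Floyd's tortoise-and-hare runs in O(n) time, O(1) space.
(B) is NP-complete: complement of Independent Set / Vertex Cover (with k part of the input).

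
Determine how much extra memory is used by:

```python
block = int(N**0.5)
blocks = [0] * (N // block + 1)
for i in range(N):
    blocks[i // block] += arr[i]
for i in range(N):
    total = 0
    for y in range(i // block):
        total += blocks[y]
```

Space complexity: O(sqrt(n)).
Storage scales with sqrt(n).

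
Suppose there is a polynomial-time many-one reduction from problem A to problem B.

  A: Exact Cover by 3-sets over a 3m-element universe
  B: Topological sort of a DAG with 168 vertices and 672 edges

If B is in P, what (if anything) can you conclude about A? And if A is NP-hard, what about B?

A poly-time reduction A <=_p B means any A-instance can be transformed to a B-instance in poly time.
If B is in P: compose the reduction with B's poly-time algorithm to solve A in poly time, so A is in P.
If A is NP-hard: every NP problem reduces to A, which reduces to B; composing reductions, every NP problem reduces to B, so B is NP-hard.
(Here in fact A is NP-complete and B is in P, so no such reduction is known -- its existence would imply P = NP; the analysis concerns only what the assumed reduction would or would not let you conclude.)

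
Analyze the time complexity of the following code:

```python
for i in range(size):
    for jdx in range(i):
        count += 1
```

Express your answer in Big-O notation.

Time complexity: O(n^2).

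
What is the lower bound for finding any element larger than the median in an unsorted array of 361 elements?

To find an element larger than the median of 361 elements, we must see Omega(n) elements. Without seeing enough elements, an adversary can make any unseen element the median.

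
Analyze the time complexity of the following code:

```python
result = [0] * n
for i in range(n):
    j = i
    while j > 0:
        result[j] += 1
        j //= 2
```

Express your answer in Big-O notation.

Time complexity: O(n log n).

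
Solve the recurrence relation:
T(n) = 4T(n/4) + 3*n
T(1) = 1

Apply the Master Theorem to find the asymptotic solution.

a=4, b=4, f(n)=3*n. log_4(4) = 1. Case 2: T(n) = O(n log n).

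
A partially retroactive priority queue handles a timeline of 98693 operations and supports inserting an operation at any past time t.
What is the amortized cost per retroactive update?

Partially retroactive priority queues (Demaine-Iacono-Langerman) allow updates at past times with queries only at the present. With a balanced BST over the m = 98693 timeline events tracking bridges, each retroactive insert or delete is O(log m) amortized.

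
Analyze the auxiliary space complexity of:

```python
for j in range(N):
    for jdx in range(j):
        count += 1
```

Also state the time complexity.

Space complexity: O(1).
Only a constant amount of auxiliary storage is used; nothing grows with n.
Time complexity: O(n^2).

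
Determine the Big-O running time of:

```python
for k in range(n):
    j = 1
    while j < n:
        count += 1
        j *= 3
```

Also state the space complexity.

Time complexity: O(n log n).
Space complexity: O(1).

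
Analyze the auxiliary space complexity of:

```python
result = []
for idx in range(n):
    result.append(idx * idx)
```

Space complexity: O(n).
Auxiliary storage grows linearly with the input size n in the worst case.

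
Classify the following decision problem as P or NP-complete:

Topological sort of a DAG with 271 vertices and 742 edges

This problem is in P: DFS-based topological sort runs in O(V+E).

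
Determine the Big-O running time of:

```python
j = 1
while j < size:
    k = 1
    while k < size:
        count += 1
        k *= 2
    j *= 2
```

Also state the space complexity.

Time complexity: O(log^2 n).
Space complexity: O(1).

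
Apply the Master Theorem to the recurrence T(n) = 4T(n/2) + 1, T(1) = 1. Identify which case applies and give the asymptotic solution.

a=4, b=2, f(n)=1.
log_2(4) = 2 > 0.
Since f(n) = O(n^0) is polynomially smaller than n^2, Case 1 applies.
T(n) = Theta(n^2).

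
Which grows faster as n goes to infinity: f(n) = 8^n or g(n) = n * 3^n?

f(n) = 8^n grows faster: 8^n / (n 3^n) = (8/3)^n / n -> infinity since 8/3 > 1.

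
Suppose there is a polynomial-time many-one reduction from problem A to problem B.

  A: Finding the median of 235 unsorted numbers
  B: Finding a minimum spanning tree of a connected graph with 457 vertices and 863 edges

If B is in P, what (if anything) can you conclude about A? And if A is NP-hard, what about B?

A poly-time reduction A <=_p B means any A-instance can be transformed to a B-instance in poly time.
If B is in P: compose the reduction with B's poly-time algorithm to solve A in poly time, so A is in P.
If A is NP-hard: every NP problem reduces to A, which reduces to B; composing reductions, every NP problem reduces to B, so B is NP-hard.
(Here in fact A is P and B is P.)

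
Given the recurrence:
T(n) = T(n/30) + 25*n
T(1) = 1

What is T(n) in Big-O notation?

Geometric series: 25*n*(1 + 1/30 + 1/30^2 + ...) = O(n). T(n) = O(n).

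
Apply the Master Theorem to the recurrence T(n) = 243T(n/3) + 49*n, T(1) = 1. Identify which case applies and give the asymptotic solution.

a=243, b=3, f(n)=49*n.
log_3(243) = 5 > 1.
Since f(n) = O(n^1) is polynomially smaller than n^5, Case 1 applies.
T(n) = Theta(n^5).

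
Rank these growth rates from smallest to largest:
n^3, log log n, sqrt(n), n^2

Ordered by growth rate: log log n < sqrt(n) < n^2 < n^3.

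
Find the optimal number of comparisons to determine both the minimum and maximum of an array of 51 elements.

Naive approach: 100 comparisons (50 for max + 50 for min).
Optimal: Compare elements in pairs first (floor(n/2) = 25 comparisons), then find max among winners and min among losers (25 comparisons each).
Total: ceil(3n/2) - 2 = 75 comparisons. An adversary argument shows this is also a lower bound.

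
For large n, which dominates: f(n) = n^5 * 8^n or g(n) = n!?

g(n) = n! grows faster: by Stirling n! ~ (n/e)^n sqrt(2*pi*n); (n/e)^n eventually dominates n^5 * 8^n.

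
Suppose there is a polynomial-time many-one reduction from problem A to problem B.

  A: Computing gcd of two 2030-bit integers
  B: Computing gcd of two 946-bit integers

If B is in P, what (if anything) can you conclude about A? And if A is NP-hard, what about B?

A poly-time reduction A <=_p B means any A-instance can be transformed to a B-instance in poly time.
If B is in P: compose the reduction with B's poly-time algorithm to solve A in poly time, so A is in P.
If A is NP-hard: every NP problem reduces to A, which reduces to B; composing reductions, every NP problem reduces to B, so B is NP-hard.
(Here in fact A is P and B is P.)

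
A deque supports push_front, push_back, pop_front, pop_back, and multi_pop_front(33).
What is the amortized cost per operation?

Assign 2 credits to each push operation. A pop uses 1 saved credit. multi_pop_front(33) uses up to 33 saved credits from previous pushes. Credits never go negative. Amortized cost is O(1).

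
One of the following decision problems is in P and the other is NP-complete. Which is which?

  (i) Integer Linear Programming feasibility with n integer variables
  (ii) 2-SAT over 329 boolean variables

(i) is NP-complete: ILP feasibility is NP-complete (LP relaxation is in P).
(ii) is P: 2-SAT is solvable in linear time via implication-graph SCCs.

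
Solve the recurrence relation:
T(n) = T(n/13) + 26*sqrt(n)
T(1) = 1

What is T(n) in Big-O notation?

Each level contributes sqrt(n/13^k). Geometric series with ratio 1/sqrt(13) < 1 sums to O(sqrt(n)).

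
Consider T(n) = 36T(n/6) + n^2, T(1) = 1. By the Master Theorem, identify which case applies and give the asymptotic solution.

a=36, b=6, f(n)=n^2.
log_6(36) = 2, so n^(log_b(a)) = n^2.
f(n) = Theta(n^2), so Case 2 applies.
T(n) = Theta(n^2 log n).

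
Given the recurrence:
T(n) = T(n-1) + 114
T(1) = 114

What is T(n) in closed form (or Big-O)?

Unrolling: T(n) = T(n-1) + 114 = T(n-2) + 2*114 = ... = T(1) + (n-1)*114 = 114 + (n-1)*114 = 114n.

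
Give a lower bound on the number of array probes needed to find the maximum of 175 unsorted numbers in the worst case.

Adversary: any unprobed cell could hold a value larger than everything seen so far. If fewer than 175 cells are probed, the adversary places the max in an unprobed cell. So all 175 cells must be examined; together with 175-1 comparisons this is tight.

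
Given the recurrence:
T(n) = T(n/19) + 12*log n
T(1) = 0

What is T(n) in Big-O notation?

Each of the log_19(n) levels adds O(log n). T(n) = O(log^2 n).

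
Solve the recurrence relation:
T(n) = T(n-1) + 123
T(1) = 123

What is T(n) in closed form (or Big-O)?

Unrolling: T(n) = T(n-1) + 123 = T(n-2) + 2*123 = ... = T(1) + (n-1)*123 = 123 + (n-1)*123 = 123n.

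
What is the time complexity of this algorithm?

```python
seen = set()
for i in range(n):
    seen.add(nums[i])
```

Time complexity: O(n).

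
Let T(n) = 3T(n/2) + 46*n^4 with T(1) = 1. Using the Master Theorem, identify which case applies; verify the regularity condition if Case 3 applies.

a=3, b=2, f(n)=46*n^4.
log_2(3) = 1.585 < 4.
f(n) = Omega(n^(1.585+epsilon)) for some epsilon > 0, so Case 3 is the candidate.
Regularity: a*f(n/b) = 3*46*(n/2)^4 = (3/16)*46*n^4 <= c*f(n) with c = 3/16 < 1. Satisfied.
Case 3: T(n) = Theta(n^4).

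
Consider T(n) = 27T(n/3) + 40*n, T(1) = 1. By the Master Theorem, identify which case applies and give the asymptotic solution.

a=27, b=3, f(n)=40*n.
log_3(27) = 3 > 1.
Since f(n) = O(n^1) is polynomially smaller than n^3, Case 1 applies.
T(n) = Theta(n^3).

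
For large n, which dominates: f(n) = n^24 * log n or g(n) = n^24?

f(n) = n^24 * log n grows faster: extra log n factor -> infinity.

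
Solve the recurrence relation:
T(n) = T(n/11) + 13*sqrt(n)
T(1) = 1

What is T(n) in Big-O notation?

Each level contributes sqrt(n/11^k). Geometric series with ratio 1/sqrt(11) < 1 sums to O(sqrt(n)).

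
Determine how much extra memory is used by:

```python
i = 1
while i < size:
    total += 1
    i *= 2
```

Space complexity: O(1).
Only a constant amount of auxiliary storage is used; nothing grows with n.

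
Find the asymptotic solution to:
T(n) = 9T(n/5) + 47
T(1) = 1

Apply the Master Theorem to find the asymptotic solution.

a=9, b=5, f(n)=47. log_5(9) = 1.365. Case 1 of Master Theorem: T(n) = O(n^1.365).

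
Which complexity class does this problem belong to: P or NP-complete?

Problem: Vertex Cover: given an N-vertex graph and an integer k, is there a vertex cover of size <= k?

This problem is NP-complete: one of Karp's 21 NP-complete problems (with k part of the input; for any fixed constant k it is in P).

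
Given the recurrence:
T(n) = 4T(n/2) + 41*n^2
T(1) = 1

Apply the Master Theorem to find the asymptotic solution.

a=4, b=2, f(n)=41*n^2. log_2(4) = 2. Case 2: T(n) = O(n^2 log n).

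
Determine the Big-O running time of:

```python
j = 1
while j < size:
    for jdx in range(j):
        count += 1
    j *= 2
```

Time complexity: O(n).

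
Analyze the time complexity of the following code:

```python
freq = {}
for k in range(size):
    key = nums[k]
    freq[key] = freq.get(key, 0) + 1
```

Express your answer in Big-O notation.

Time complexity: O(n).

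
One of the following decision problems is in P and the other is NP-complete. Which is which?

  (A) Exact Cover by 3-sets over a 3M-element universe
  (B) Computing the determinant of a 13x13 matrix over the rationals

(A) is NP-complete: one of Karp's 21 NP-complete problems.
(B) is P: Gaussian elimination runs in O(n^3).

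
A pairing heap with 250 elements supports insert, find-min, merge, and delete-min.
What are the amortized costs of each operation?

Pairing heaps are self-adjusting heap-ordered trees. Insert and merge link two roots: O(1). Find-min reads the root: O(1). Delete-min removes the root, then pairs children in two passes; amortized cost is O(log 250) = O(log n).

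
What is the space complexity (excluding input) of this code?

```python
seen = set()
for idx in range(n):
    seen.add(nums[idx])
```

Space complexity: O(n).
Auxiliary storage grows linearly with the input size n in the worst case.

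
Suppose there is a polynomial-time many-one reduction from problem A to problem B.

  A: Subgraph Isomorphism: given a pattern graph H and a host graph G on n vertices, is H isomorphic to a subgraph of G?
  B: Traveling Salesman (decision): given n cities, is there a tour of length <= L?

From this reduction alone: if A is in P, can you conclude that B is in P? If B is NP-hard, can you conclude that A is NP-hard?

A poly-time reduction A <=_p B transfers tractability DOWN (B easy => A easy) and hardness UP (A hard => B hard), not the reverse.
From A in P, the reduction alone does NOT give B in P: any problem in P trivially reduces to SAT, yet SAT is not known to be in P.
From B NP-hard, the reduction alone does NOT give A NP-hard: again, easy problems reduce to hard ones.
(Here in fact A is NP-complete and B is NP-complete.)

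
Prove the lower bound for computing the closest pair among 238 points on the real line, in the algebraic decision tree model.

Reduction from element distinctness: given 238 reals, the closest-pair distance is 0 iff two are equal. Element distinctness has an Omega(n log n) lower bound in the algebraic decision tree model (Ben-Or). Therefore closest pair on a line also requires Omega(n log n). Sorting then a linear scan achieves this.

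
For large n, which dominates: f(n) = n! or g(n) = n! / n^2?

f(n) = n! grows faster: the ratio n!/(n!/n^2) = n^2 -> infinity.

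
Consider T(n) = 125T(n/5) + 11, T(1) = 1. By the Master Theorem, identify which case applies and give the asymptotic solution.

a=125, b=5, f(n)=11.
log_5(125) = 3 > 0.
Since f(n) = O(n^0) is polynomially smaller than n^3, Case 1 applies.
T(n) = Theta(n^3).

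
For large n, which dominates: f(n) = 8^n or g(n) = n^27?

f(n) = 8^n grows faster: any exponential with base > 1 dominates every polynomial.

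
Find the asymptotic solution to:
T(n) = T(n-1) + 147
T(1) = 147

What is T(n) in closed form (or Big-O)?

Unrolling: T(n) = T(n-1) + 147 = T(n-2) + 2*147 = ... = T(1) + (n-1)*147 = 147 + (n-1)*147 = 147n.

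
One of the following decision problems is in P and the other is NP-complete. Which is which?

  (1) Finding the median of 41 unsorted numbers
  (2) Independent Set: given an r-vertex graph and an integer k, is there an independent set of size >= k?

(1) is P: linear-time selection (median-of-medians) runs in O(n).
(2) is NP-complete: complement of Clique (with k part of the input).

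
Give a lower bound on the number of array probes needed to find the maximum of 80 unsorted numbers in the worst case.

Adversary: any unprobed cell could hold a value larger than everything seen so far. If fewer than 80 cells are probed, the adversary places the max in an unprobed cell. So all 80 cells must be examined; together with 80-1 comparisons this is tight.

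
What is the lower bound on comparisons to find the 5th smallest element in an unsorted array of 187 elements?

Finding the 5th smallest of 187 elements requires Omega(n) comparisons. Every element must participate in at least one comparison; otherwise it could be the 5th smallest.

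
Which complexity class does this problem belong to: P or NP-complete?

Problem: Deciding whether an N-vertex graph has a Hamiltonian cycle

This problem is NP-complete: one of Karp's 21 NP-complete problems.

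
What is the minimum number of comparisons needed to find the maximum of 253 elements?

Finding the maximum requires 252 comparisons. Each comparison eliminates exactly one candidate. With 253 candidates, we need 252 eliminations.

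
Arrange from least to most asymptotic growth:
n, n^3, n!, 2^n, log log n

Ordered by growth rate: log log n < n < n^3 < 2^n < n!.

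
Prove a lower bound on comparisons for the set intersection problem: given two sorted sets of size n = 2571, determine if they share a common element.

For two sorted arrays of size n = 2571, any correct algorithm must examine Omega(n) elements. If fewer are examined, an adversary places a common element in an unexamined gap. A merge-based scan achieves O(n), so the bound is tight.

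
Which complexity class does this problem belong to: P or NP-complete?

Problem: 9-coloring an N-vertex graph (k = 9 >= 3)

This problem is NP-complete: graph k-coloring for k>=3 is NP-complete by reduction from 3-SAT.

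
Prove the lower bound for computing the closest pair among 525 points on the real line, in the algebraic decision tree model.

Reduction from element distinctness: given 525 reals, the closest-pair distance is 0 iff two are equal. Element distinctness has an Omega(n log n) lower bound in the algebraic decision tree model (Ben-Or). Therefore closest pair on a line also requires Omega(n log n). Sorting then a linear scan achieves this.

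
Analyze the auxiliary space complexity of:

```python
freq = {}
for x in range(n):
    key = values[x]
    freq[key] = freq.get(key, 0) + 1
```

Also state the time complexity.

Space complexity: O(n).
Auxiliary storage grows linearly with the input size n in the worst case.
Time complexity: O(n).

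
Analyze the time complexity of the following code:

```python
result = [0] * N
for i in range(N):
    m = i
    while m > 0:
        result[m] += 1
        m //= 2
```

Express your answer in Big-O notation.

Time complexity: O(n log n).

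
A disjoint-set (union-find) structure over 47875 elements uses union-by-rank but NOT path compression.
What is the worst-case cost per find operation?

Union-by-rank alone keeps every tree's height <= log_2(47875) ~= 15.5. Each find traverses from a node to its root, costing O(height) = O(log n). Without path compression this bound is tight.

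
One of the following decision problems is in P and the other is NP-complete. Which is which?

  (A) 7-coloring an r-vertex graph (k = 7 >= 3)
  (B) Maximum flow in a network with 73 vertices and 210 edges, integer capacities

(A) is NP-complete: graph k-coloring for k>=3 is NP-complete by reduction from 3-SAT.
(B) is P: Edmonds-Karp / push-relabel run in polynomial time.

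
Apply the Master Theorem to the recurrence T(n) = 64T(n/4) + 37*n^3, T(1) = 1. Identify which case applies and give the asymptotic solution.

a=64, b=4, f(n)=37*n^3.
log_4(64) = 3, so n^(log_b(a)) = n^3.
f(n) = Theta(n^3), so Case 2 applies.
T(n) = Theta(n^3 log n).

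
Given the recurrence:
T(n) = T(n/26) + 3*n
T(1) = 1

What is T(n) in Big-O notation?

Geometric series: 3*n*(1 + 1/26 + 1/26^2 + ...) = O(n). T(n) = O(n).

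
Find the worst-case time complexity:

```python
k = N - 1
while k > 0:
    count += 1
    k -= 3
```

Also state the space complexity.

Time complexity: O(n).
Space complexity: O(1).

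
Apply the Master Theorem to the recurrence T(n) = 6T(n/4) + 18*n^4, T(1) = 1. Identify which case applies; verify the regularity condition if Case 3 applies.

a=6, b=4, f(n)=18*n^4.
log_4(6) = 1.292 < 4.
f(n) = Omega(n^(1.292+epsilon)) for some epsilon > 0, so Case 3 is the candidate.
Regularity: a*f(n/b) = 6*18*(n/4)^4 = (6/256)*18*n^4 <= c*f(n) with c = 6/256 < 1. Satisfied.
Case 3: T(n) = Theta(n^4).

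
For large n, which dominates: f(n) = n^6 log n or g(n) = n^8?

g(n) = n^8 grows faster: n^8 / (n^6 log n) = n^2/log n -> infinity.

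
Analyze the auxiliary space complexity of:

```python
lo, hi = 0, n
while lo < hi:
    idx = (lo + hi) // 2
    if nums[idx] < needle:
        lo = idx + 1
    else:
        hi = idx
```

Space complexity: O(1).
Only a constant amount of auxiliary storage is used; nothing grows with n.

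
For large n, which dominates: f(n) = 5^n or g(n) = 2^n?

f(n) = 5^n grows faster: (5/2)^n -> infinity since 5/2 > 1.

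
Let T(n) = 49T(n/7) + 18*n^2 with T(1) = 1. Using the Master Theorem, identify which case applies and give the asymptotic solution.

a=49, b=7, f(n)=18*n^2.
log_7(49) = 2, so n^(log_b(a)) = n^2.
f(n) = Theta(n^2), so Case 2 applies.
T(n) = Theta(n^2 log n).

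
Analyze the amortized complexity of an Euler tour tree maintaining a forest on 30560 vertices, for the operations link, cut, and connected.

An Euler tour tree stores each tree's Euler tour as a balanced BST keyed by tour position. On 30560 vertices: link concatenates two tours via O(1) splits/joins of size <= 2*30560 (O(log n)); cut splits the tour at the two occurrences of the edge (O(log n)); connected compares BST roots (O(log n) to find the root). All O(log n) amortized.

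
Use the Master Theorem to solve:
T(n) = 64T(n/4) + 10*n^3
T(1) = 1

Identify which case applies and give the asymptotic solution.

a=64, b=4, f(n)=10*n^3.
log_4(64) = 3, so n^(log_b(a)) = n^3.
f(n) = Theta(n^3), so Case 2 applies.
T(n) = Theta(n^3 log n).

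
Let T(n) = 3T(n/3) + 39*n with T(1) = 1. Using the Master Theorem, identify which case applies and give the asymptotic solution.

a=3, b=3, f(n)=39*n.
log_3(3) = 1, so n^(log_b(a)) = n.
f(n) = Theta(n), so Case 2 applies.
T(n) = Theta(n log n).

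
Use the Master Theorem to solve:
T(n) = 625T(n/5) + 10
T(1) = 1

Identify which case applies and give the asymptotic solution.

a=625, b=5, f(n)=10.
log_5(625) = 4 > 0.
Since f(n) = O(n^0) is polynomially smaller than n^4, Case 1 applies.
T(n) = Theta(n^4).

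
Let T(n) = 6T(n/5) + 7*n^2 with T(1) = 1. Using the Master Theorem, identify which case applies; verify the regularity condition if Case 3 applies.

a=6, b=5, f(n)=7*n^2.
log_5(6) = 1.113 < 2.
f(n) = Omega(n^(1.113+epsilon)) for some epsilon > 0, so Case 3 is the candidate.
Regularity: a*f(n/b) = 6*7*(n/5)^2 = (6/25)*7*n^2 <= c*f(n) with c = 6/25 < 1. Satisfied.
Case 3: T(n) = Theta(n^2).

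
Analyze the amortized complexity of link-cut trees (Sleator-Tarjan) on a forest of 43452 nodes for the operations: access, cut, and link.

Link-cut trees represent the forest using splay trees over preferred paths. With potential Phi = sum over nodes of log(size of virtual subtree), each access on 43452 nodes is O(log 43452) = O(log n) amortized by the splay-tree access lemma. Cut and link are O(1) plus one access.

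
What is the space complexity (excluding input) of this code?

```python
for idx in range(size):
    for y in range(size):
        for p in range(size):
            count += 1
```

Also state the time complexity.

Space complexity: O(1).
Only a constant amount of auxiliary storage is used; nothing grows with n.
Time complexity: O(n^3).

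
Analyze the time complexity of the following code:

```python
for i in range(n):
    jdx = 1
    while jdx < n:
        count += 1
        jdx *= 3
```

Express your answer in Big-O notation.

Time complexity: O(n log n).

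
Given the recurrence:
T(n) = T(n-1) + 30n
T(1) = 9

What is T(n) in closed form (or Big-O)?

Unrolling: T(n) = 9 + 30*(2 + 3 + ... + n) = 9 + 30*(n(n+1)/2 - 1) = O(n^2).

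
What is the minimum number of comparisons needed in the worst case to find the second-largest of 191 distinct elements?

Lower bound: finding the max needs 191-1 comparisons. By the adversary weight-doubling argument, the max must personally win >= ceil(log_2(191)) = 8 comparisons; the 2nd-largest is among those 8 losers, needing 8-1 more comparisons. Total >= 191-1 + 8-1 = 197. A balanced knockout tournament achieves this.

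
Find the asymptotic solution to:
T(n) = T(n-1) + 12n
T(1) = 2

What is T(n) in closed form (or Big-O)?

Unrolling: T(n) = 2 + 12*(2 + 3 + ... + n) = 2 + 12*(n(n+1)/2 - 1) = O(n^2).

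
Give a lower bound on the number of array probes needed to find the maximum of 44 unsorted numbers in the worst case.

Adversary: any unprobed cell could hold a value larger than everything seen so far. If fewer than 44 cells are probed, the adversary places the max in an unprobed cell. So all 44 cells must be examined; together with 44-1 comparisons this is tight.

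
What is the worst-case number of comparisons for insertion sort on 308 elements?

Insertion sort on reverse-sorted input: 1 + 2 + ... + (308-1) = 47278 comparisons.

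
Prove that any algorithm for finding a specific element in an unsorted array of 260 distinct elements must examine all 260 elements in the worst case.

Adversary argument: if the algorithm examines fewer than 260 elements, the adversary places the target in an unexamined position. The algorithm cannot distinguish 'not present' from 'in unexamined position'.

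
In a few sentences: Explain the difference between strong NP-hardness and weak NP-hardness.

A problem is strongly NP-hard if it remains NP-hard even when all numbers in the input are bounded by a polynomial in the input length. A weakly NP-hard problem admits a pseudopolynomial algorithm. Subset Sum is weakly NP-hard (has O(nW) DP). 3-SAT is strongly NP-hard (no numeric parameters).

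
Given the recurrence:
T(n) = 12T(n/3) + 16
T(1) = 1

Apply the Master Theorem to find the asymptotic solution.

a=12, b=3, f(n)=16. log_3(12) = 2.262. Case 1 of Master Theorem: T(n) = O(n^2.262).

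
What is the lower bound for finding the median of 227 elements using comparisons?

To find the median of 227 elements, every element must be compared at least once, so the lower bound is Omega(n). The BFPRT algorithm achieves O(n), making this tight.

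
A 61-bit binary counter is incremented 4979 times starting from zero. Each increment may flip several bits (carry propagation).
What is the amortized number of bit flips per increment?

Bit i flips on every 2^i-th increment, so over 4979 increments bit i flips floor(4979/2^i) times. Summing over i: total flips < 2 * 4979. Amortized: < 2 = O(1) per increment.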